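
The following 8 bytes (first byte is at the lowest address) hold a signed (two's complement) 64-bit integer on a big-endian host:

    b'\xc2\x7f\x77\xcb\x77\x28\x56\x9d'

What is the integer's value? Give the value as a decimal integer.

-4431691792548079971

Big-endian stores the most-significant byte at the lowest address.
The bytes are already most-significant first: 0xC27F77CB7728569D.
Top bit is set, so as a signed 64-bit value this is 0xC27F77CB7728569D − 2^64 = -4431691792548079971.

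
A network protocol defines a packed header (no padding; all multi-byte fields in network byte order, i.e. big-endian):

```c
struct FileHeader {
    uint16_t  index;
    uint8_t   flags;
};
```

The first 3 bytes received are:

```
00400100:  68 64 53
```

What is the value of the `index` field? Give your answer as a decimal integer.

26724

`index` is the first field, at byte offset 0, occupying 2 bytes.
Bytes at offsets 0..1: 68 64.
Big-endian: lowest address holds the most-significant byte.
The bytes are already most-significant first: 0x6864.
0x6864 = 26724.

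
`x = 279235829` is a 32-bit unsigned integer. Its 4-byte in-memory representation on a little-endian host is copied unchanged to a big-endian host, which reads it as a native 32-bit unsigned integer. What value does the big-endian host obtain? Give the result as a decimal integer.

4123829264

279235829 in 32-bit hexadecimal is 0x10A4CCF5.
Stored little-endian, the bytes at ascending addresses are F5 CC A4 10.
Read back as big-endian, the last byte is least significant, giving 0xF5CCA410.
0xF5CCA410 = 4123829264.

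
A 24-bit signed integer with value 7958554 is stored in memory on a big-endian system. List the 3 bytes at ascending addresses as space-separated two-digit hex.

79 70 1A

7958554 in hexadecimal, padded to 24 bits, is 0x79701A.
Split into bytes (most-significant first): 79 70 1A.
In big-endian order the high byte comes first in memory.
So the memory order matches the most-significant-first order: 79 70 1A.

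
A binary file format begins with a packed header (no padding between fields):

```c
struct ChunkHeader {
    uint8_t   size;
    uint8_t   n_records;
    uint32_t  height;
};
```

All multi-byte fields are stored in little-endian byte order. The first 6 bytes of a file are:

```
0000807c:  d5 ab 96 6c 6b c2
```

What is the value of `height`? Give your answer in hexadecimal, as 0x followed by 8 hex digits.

0xC26B6C96

`height` follows `size` (1 B), `n_records` (1 B), so it starts at offset 1 + 1 = 2 and occupies 4 bytes.
Bytes at offsets 2..5: 96 6C 6B C2.
Little-endian stores the least-significant byte at the lowest address.
Reassemble most-significant byte first: C2 6B 6C 96 → 0xC26B6C96.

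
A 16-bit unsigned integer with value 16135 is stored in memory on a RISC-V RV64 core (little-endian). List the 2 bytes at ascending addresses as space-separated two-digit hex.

16135 in hexadecimal, padded to 16 bits, is 0x3F07.
Split into bytes (most-significant first): 3F 07.
Little-endian: lowest address holds the least-significant byte.
So at ascending addresses the bytes are 07 3F.

07 3F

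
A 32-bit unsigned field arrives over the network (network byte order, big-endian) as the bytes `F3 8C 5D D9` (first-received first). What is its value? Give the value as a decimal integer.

In big-endian order the high byte comes first in memory.
The bytes are already most-significant first: 0xF38C5DD9.
0xF38C5DD9 = 4086062553.

4086062553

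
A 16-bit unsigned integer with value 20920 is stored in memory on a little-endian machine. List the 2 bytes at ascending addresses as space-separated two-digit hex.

B8 51

20920 in hexadecimal, padded to 16 bits, is 0x51B8.
Split into bytes (most-significant first): 51 B8.
In little-endian order the low byte comes first in memory.
So at ascending addresses the bytes are B8 51.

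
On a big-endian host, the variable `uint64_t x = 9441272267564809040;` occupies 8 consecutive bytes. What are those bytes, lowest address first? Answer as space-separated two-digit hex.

9441272267564809040 in hexadecimal, padded to 64 bits, is 0x8306231AF7F27B50.
Split into bytes (most-significant first): 83 06 23 1A F7 F2 7B 50.
Big-endian: lowest address holds the most-significant byte.
So the memory order matches the most-significant-first order: 83 06 23 1A F7 F2 7B 50.

83 06 23 1A F7 F2 7B 50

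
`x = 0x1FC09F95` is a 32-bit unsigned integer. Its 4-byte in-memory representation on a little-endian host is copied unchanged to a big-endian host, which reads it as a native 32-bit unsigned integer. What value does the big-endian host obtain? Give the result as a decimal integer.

Stored little-endian, the bytes at ascending addresses are 95 9F C0 1F.
Read back as big-endian, the last byte is least significant, giving 0x959FC01F.
0x959FC01F = 2510274591.

2510274591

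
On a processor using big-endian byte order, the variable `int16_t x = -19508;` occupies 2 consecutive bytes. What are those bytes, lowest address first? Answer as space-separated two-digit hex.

Two's complement of -19508 in 16 bits: 19508 = 0x4C34; invert → 0xB3CB; add 1 → 0xB3CC.
Split into bytes (most-significant first): B3 CC.
Big-endian stores the most-significant byte at the lowest address.
So the memory order matches the most-significant-first order: B3 CC.

B3 CC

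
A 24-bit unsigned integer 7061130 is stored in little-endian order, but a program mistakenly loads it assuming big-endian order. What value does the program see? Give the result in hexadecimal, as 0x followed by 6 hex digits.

7061130 in 24-bit hexadecimal is 0x6BBE8A.
Stored little-endian, the bytes at ascending addresses are 8A BE 6B.
Read back as big-endian, the last byte is least significant, giving 0x8ABE6B.

0x8ABE6B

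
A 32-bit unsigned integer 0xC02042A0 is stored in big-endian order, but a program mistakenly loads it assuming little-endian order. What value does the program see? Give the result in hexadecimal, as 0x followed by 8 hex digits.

Stored big-endian, the bytes at ascending addresses are C0 20 42 A0.
Read back as little-endian, the first byte is least significant, giving 0xA04220C0.

0xA04220C0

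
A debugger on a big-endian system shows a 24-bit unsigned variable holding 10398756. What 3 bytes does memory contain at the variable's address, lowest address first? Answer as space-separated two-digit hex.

9E AC 24

10398756 in hexadecimal, padded to 24 bits, is 0x9EAC24.
Split into bytes (most-significant first): 9E AC 24.
Big-endian stores the most-significant byte at the lowest address.
So the memory order matches the most-significant-first order: 9E AC 24.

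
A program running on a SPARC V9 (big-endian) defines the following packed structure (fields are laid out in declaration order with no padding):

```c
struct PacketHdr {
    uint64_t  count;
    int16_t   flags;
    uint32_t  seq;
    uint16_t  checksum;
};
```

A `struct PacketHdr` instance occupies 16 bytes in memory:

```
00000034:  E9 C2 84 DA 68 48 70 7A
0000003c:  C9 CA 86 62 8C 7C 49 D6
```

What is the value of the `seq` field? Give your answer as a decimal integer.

`seq` follows `count` (8 B), `flags` (2 B), so it starts at offset 8 + 2 = 10 and occupies 4 bytes.
Bytes at offsets 10..13: 86 62 8C 7C.
Big-endian: lowest address holds the most-significant byte.
The bytes are already most-significant first: 0x86628C7C.
0x86628C7C = 2254605436.

2254605436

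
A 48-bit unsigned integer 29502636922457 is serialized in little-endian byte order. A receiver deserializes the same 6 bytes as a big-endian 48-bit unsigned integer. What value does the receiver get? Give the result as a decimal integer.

98501604070682

29502636922457 in 48-bit hexadecimal is 0x1AD51E319659.
Stored little-endian, the bytes at ascending addresses are 59 96 31 1E D5 1A.
Read back as big-endian, the last byte is least significant, giving 0x5996311ED51A.
0x5996311ED51A = 98501604070682.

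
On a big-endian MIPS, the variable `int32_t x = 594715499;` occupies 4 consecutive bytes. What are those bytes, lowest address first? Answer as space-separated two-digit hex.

23 72 A3 6B

594715499 in hexadecimal, padded to 32 bits, is 0x2372A36B.
Split into bytes (most-significant first): 23 72 A3 6B.
In big-endian order the high byte comes first in memory.
So the memory order matches the most-significant-first order: 23 72 A3 6B.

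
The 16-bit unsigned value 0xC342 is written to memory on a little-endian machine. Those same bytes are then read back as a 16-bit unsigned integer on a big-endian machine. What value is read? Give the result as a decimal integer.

17091

Stored little-endian, the bytes at ascending addresses are 42 C3.
Read back as big-endian, the last byte is least significant, giving 0x42C3.
0x42C3 = 17091.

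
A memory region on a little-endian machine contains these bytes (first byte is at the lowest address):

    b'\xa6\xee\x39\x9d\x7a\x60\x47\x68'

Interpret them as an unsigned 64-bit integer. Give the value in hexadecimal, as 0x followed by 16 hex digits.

Little-endian stores the least-significant byte at the lowest address.
Reassemble most-significant byte first: 68 47 60 7A 9D 39 EE A6 → 0x6847607A9D39EEA6.

0x6847607A9D39EEA6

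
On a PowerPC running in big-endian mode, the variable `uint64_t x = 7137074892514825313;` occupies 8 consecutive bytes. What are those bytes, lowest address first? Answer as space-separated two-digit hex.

7137074892514825313 in hexadecimal, padded to 64 bits, is 0x630BFBCD07B49461.
Split into bytes (most-significant first): 63 0B FB CD 07 B4 94 61.
Big-endian stores the most-significant byte at the lowest address.
So the memory order matches the most-significant-first order: 63 0B FB CD 07 B4 94 61.

63 0B FB CD 07 B4 94 61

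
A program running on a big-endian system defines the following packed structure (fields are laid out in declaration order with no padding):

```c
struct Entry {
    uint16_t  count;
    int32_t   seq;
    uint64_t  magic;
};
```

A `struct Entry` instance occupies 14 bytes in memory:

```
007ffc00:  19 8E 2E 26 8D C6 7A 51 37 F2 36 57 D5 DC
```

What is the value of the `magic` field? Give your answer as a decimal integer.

`magic` follows `count` (2 B), `seq` (4 B), so it starts at offset 2 + 4 = 6 and occupies 8 bytes.
Bytes at offsets 6..13: 7A 51 37 F2 36 57 D5 DC.
In big-endian order the high byte comes first in memory.
The bytes are already most-significant first: 0x7A5137F23657D5DC.
0x7A5137F23657D5DC = 8813887459174110684.

8813887459174110684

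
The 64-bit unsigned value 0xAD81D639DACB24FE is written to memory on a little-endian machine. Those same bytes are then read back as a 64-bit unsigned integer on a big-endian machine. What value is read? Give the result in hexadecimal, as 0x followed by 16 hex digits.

Stored little-endian, the bytes at ascending addresses are FE 24 CB DA 39 D6 81 AD.
Read back as big-endian, the last byte is least significant, giving 0xFE24CBDA39D681AD.

0xFE24CBDA39D681AD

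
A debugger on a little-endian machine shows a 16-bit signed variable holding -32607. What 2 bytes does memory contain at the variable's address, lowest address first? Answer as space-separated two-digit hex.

A1 80

Two's complement of -32607 in 16 bits: 32607 = 0x7F5F; invert → 0x80A0; add 1 → 0x80A1.
Split into bytes (most-significant first): 80 A1.
Little-endian stores the least-significant byte at the lowest address.
So at ascending addresses the bytes are A1 80.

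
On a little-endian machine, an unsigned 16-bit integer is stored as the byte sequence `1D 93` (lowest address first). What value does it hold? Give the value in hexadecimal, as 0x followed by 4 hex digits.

Little-endian stores the least-significant byte at the lowest address.
Reassemble most-significant byte first: 93 1D → 0x931D.

0x931D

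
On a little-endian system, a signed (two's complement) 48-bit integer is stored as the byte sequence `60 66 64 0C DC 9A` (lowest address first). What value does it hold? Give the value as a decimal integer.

-111205085321632

Little-endian: lowest address holds the least-significant byte.
Reassemble most-significant byte first: 9A DC 0C 64 66 60 → 0x9ADC0C646660.
Top bit is set, so as a signed 48-bit value this is 0x9ADC0C646660 − 2^48 = -111205085321632.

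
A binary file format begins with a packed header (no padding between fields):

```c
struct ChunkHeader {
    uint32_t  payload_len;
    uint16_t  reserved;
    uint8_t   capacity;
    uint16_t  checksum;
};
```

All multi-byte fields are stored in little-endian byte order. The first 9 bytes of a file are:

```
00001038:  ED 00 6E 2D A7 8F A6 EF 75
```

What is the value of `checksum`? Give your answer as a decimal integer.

30191

`checksum` follows `payload_len` (4 B), `reserved` (2 B), `capacity` (1 B), so it starts at offset 4 + 2 + 1 = 7 and occupies 2 bytes.
Bytes at offsets 7..8: EF 75.
Little-endian stores the least-significant byte at the lowest address.
Reassemble most-significant byte first: 75 EF → 0x75EF.
0x75EF = 30191.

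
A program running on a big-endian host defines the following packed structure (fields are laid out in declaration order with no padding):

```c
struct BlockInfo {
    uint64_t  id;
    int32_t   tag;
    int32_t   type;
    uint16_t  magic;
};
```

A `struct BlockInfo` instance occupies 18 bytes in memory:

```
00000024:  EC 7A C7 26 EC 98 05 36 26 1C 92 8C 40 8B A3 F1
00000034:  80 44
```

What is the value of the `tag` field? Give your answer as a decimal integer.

`tag` follows `id` (8 bytes), so it starts at byte offset 8 and occupies 4 bytes.
Bytes at offsets 8..11: 26 1C 92 8C.
Big-endian: lowest address holds the most-significant byte.
The bytes are already most-significant first: 0x261C928C.
0x261C928C = 639406732.

639406732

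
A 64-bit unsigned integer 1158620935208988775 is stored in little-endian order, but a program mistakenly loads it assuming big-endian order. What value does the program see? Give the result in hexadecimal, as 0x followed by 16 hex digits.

1158620935208988775 in 64-bit hexadecimal is 0x10143F9A18767067.
Stored little-endian, the bytes at ascending addresses are 67 70 76 18 9A 3F 14 10.
Read back as big-endian, the last byte is least significant, giving 0x677076189A3F1410.

0x677076189A3F1410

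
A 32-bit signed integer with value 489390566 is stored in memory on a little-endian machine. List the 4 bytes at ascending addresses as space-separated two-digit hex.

489390566 in hexadecimal, padded to 32 bits, is 0x1D2B81E6.
Split into bytes (most-significant first): 1D 2B 81 E6.
In little-endian order the low byte comes first in memory.
So at ascending addresses the bytes are E6 81 2B 1D.

E6 81 2B 1D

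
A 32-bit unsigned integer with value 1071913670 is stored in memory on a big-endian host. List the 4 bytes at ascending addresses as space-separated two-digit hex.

3F E4 1A C6

1071913670 in hexadecimal, padded to 32 bits, is 0x3FE41AC6.
Split into bytes (most-significant first): 3F E4 1A C6.
Big-endian: lowest address holds the most-significant byte.
So the memory order matches the most-significant-first order: 3F E4 1A C6.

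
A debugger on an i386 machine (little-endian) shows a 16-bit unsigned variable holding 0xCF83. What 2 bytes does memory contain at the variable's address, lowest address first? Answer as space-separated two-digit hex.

Split into bytes (most-significant first): CF 83.
In little-endian order the low byte comes first in memory.
So at ascending addresses the bytes are 83 CF.

83 CF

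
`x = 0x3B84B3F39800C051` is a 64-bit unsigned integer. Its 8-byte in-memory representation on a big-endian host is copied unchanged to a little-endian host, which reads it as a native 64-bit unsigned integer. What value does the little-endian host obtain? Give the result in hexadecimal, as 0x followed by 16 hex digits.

0x51C00098F3B3843B

Stored big-endian, the bytes at ascending addresses are 3B 84 B3 F3 98 00 C0 51.
Read back as little-endian, the first byte is least significant, giving 0x51C00098F3B3843B.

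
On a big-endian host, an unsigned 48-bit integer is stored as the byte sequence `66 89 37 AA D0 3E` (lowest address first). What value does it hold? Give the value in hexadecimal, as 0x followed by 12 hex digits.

0x668937AAD03E

Big-endian: lowest address holds the most-significant byte.
The bytes are already most-significant first: 0x668937AAD03E.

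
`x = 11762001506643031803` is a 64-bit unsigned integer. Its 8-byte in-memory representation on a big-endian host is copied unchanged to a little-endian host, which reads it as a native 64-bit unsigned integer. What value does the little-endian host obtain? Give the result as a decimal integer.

11762001506643031803 in 64-bit hexadecimal is 0xA33B060D731136FB.
Stored big-endian, the bytes at ascending addresses are A3 3B 06 0D 73 11 36 FB.
Read back as little-endian, the first byte is least significant, giving 0xFB3611730D063BA3.
0xFB3611730D063BA3 = 18101674938099710883.

18101674938099710883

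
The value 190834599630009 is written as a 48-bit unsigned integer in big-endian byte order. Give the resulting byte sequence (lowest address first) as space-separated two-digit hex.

AD 90 24 85 94 B9

190834599630009 in hexadecimal, padded to 48 bits, is 0xAD90248594B9.
Split into bytes (most-significant first): AD 90 24 85 94 B9.
Big-endian: lowest address holds the most-significant byte.
So the memory order matches the most-significant-first order: AD 90 24 85 94 B9.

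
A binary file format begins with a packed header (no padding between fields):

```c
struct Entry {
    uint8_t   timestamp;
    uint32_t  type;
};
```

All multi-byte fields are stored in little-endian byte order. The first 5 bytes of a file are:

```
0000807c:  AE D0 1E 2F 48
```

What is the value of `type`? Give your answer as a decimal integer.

1211047632

`type` follows `timestamp` (1 byte), so it starts at byte offset 1 and occupies 4 bytes.
Bytes at offsets 1..4: D0 1E 2F 48.
Little-endian: lowest address holds the least-significant byte.
Reassemble most-significant byte first: 48 2F 1E D0 → 0x482F1ED0.
0x482F1ED0 = 1211047632.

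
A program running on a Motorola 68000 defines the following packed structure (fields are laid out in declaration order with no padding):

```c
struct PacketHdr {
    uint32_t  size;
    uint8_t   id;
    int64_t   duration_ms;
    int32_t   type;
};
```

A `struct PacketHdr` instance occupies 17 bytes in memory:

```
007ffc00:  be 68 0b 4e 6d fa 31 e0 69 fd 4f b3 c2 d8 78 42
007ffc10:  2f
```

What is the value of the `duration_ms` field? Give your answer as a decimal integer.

-418306544542698558

`duration_ms` follows `size` (4 B), `id` (1 B), so it starts at offset 4 + 1 = 5 and occupies 8 bytes.
Bytes at offsets 5..12: FA 31 E0 69 FD 4F B3 C2.
Big-endian: lowest address holds the most-significant byte.
The bytes are already most-significant first: 0xFA31E069FD4FB3C2.
Top bit is set, so as a signed 64-bit value this is 0xFA31E069FD4FB3C2 − 2^64 = -418306544542698558.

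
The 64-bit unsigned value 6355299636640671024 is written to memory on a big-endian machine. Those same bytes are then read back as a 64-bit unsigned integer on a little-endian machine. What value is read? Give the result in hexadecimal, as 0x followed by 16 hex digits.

0x30E52203598F3258

6355299636640671024 in 64-bit hexadecimal is 0x58328F590322E530.
Stored big-endian, the bytes at ascending addresses are 58 32 8F 59 03 22 E5 30.
Read back as little-endian, the first byte is least significant, giving 0x30E52203598F3258.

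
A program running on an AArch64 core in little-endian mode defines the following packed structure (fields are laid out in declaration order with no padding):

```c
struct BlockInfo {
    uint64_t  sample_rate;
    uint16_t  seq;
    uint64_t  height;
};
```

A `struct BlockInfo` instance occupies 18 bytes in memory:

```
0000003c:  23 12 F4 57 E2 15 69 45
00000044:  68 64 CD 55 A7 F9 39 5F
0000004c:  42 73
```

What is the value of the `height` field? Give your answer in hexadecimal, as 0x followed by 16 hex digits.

`height` follows `sample_rate` (8 B), `seq` (2 B), so it starts at offset 8 + 2 = 10 and occupies 8 bytes.
Bytes at offsets 10..17: CD 55 A7 F9 39 5F 42 73.
In little-endian order the low byte comes first in memory.
Reassemble most-significant byte first: 73 42 5F 39 F9 A7 55 CD → 0x73425F39F9A755CD.

0x73425F39F9A755CD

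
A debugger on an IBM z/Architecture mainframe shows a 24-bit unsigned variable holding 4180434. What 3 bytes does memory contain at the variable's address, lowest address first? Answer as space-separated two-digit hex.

4180434 in hexadecimal, padded to 24 bits, is 0x3FC9D2.
Split into bytes (most-significant first): 3F C9 D2.
Big-endian: lowest address holds the most-significant byte.
So the memory order matches the most-significant-first order: 3F C9 D2.

3F C9 D2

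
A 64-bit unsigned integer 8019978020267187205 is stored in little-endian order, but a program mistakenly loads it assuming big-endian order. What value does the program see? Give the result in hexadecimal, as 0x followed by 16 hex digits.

0x055C778C84AF4C6F

8019978020267187205 in 64-bit hexadecimal is 0x6F4CAF848C775C05.
Stored little-endian, the bytes at ascending addresses are 05 5C 77 8C 84 AF 4C 6F.
Read back as big-endian, the last byte is least significant, giving 0x055C778C84AF4C6F.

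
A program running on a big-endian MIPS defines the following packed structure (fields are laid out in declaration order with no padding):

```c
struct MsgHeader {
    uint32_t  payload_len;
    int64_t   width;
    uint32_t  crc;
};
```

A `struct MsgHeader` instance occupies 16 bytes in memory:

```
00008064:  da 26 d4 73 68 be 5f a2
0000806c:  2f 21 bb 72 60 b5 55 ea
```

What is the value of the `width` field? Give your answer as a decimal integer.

`width` follows `payload_len` (4 bytes), so it starts at byte offset 4 and occupies 8 bytes.
Bytes at offsets 4..11: 68 BE 5F A2 2F 21 BB 72.
Big-endian: lowest address holds the most-significant byte.
The bytes are already most-significant first: 0x68BE5FA22F21BB72.
0x68BE5FA22F21BB72 = 7547575175699610482.

7547575175699610482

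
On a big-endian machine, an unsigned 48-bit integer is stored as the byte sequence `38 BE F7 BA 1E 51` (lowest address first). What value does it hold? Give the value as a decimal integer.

62392851111505

Big-endian stores the most-significant byte at the lowest address.
The bytes are already most-significant first: 0x38BEF7BA1E51.
0x38BEF7BA1E51 = 62392851111505.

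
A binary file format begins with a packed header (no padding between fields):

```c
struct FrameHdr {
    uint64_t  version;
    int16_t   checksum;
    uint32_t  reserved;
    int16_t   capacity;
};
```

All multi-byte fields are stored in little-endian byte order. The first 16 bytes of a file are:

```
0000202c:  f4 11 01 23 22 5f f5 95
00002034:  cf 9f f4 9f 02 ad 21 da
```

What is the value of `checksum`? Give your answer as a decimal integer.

-24625

`checksum` follows `version` (8 bytes), so it starts at byte offset 8 and occupies 2 bytes.
Bytes at offsets 8..9: CF 9F.
Little-endian stores the least-significant byte at the lowest address.
Reassemble most-significant byte first: 9F CF → 0x9FCF.
Top bit is set, so as a signed 16-bit value this is 0x9FCF − 2^16 = -24625.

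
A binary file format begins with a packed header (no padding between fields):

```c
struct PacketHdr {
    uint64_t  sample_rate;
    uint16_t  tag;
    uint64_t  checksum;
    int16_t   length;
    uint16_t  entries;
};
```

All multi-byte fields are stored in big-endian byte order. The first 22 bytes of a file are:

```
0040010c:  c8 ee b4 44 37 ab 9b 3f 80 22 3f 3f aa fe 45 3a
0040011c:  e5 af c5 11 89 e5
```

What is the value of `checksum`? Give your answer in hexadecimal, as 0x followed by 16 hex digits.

0x3F3FAAFE453AE5AF

`checksum` follows `sample_rate` (8 B), `tag` (2 B), so it starts at offset 8 + 2 = 10 and occupies 8 bytes.
Bytes at offsets 10..17: 3F 3F AA FE 45 3A E5 AF.
Big-endian: lowest address holds the most-significant byte.
The bytes are already most-significant first: 0x3F3FAAFE453AE5AF.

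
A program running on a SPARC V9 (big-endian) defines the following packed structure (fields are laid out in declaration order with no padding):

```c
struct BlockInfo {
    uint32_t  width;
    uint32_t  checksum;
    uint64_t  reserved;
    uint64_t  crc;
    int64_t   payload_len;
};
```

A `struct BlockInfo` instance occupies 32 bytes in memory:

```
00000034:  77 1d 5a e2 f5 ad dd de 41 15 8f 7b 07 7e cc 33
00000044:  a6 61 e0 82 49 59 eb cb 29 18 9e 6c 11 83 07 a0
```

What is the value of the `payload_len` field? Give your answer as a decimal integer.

2961290941983557536

`payload_len` follows `width` (4 B), `checksum` (4 B), `reserved` (8 B), `crc` (8 B), so it starts at offset 4 + 4 + 8 + 8 = 24 and occupies 8 bytes.
Bytes at offsets 24..31: 29 18 9E 6C 11 83 07 A0.
In big-endian order the high byte comes first in memory.
The bytes are already most-significant first: 0x29189E6C118307A0.
0x29189E6C118307A0 = 2961290941983557536.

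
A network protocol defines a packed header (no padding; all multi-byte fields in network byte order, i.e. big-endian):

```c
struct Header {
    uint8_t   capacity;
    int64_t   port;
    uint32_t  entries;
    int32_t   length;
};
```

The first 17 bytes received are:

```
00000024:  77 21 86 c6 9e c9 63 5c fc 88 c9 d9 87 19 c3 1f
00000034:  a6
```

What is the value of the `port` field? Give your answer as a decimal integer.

`port` follows `capacity` (1 byte), so it starts at byte offset 1 and occupies 8 bytes.
Bytes at offsets 1..8: 21 86 C6 9E C9 63 5C FC.
Big-endian: lowest address holds the most-significant byte.
The bytes are already most-significant first: 0x2186C69EC9635CFC.
0x2186C69EC9635CFC = 2415836635416714492.

2415836635416714492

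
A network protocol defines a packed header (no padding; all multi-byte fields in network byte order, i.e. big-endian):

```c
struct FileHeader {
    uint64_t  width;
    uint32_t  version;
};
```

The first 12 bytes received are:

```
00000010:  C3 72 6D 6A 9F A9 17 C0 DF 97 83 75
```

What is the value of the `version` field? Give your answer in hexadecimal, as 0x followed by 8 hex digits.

0xDF978375

`version` follows `width` (8 bytes), so it starts at byte offset 8 and occupies 4 bytes.
Bytes at offsets 8..11: DF 97 83 75.
Big-endian: lowest address holds the most-significant byte.
The bytes are already most-significant first: 0xDF978375.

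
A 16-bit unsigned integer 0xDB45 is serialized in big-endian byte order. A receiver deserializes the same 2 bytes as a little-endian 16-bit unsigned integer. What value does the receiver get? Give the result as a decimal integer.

Stored big-endian, the bytes at ascending addresses are DB 45.
Read back as little-endian, the first byte is least significant, giving 0x45DB.
0x45DB = 17883.

17883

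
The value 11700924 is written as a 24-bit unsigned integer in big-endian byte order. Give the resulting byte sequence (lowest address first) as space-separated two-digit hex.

B2 8A BC

11700924 in hexadecimal, padded to 24 bits, is 0xB28ABC.
Split into bytes (most-significant first): B2 8A BC.
Big-endian: lowest address holds the most-significant byte.
So the memory order matches the most-significant-first order: B2 8A BC.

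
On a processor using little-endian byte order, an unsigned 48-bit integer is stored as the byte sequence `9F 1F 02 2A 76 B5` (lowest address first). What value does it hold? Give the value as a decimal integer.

Little-endian stores the least-significant byte at the lowest address.
Reassemble most-significant byte first: B5 76 2A 02 1F 9F → 0xB5762A021F9F.
0xB5762A021F9F = 199519115550623.

199519115550623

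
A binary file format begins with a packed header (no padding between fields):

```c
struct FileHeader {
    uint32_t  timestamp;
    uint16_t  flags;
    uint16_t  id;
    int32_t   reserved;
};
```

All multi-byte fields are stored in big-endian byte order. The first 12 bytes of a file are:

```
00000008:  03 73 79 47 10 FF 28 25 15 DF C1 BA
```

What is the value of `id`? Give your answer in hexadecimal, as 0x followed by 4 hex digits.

0x2825

`id` follows `timestamp` (4 B), `flags` (2 B), so it starts at offset 4 + 2 = 6 and occupies 2 bytes.
Bytes at offsets 6..7: 28 25.
In big-endian order the high byte comes first in memory.
The bytes are already most-significant first: 0x2825.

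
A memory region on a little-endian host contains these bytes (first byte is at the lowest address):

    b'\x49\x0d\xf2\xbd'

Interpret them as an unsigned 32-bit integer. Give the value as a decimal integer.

3186756937

In little-endian order the low byte comes first in memory.
Reassemble most-significant byte first: BD F2 0D 49 → 0xBDF20D49.
0xBDF20D49 = 3186756937.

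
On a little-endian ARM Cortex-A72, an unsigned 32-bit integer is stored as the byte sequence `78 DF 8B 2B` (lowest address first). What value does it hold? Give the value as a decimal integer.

730587000

Little-endian: lowest address holds the least-significant byte.
Reassemble most-significant byte first: 2B 8B DF 78 → 0x2B8BDF78.
0x2B8BDF78 = 730587000.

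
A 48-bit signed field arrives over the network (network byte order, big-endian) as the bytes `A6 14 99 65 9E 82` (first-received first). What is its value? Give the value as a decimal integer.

Big-endian: lowest address holds the most-significant byte.
The bytes are already most-significant first: 0xA61499659E82.
Top bit is set, so as a signed 48-bit value this is 0xA61499659E82 − 2^48 = -98867573580158.

-98867573580158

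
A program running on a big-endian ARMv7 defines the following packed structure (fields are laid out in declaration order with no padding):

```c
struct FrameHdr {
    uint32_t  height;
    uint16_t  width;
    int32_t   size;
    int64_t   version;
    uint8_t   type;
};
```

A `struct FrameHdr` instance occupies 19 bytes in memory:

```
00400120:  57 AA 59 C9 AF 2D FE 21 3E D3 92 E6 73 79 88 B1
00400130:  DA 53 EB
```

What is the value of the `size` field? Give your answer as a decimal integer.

-31375661

`size` follows `height` (4 B), `width` (2 B), so it starts at offset 4 + 2 = 6 and occupies 4 bytes.
Bytes at offsets 6..9: FE 21 3E D3.
In big-endian order the high byte comes first in memory.
The bytes are already most-significant first: 0xFE213ED3.
Top bit is set, so as a signed 32-bit value this is 0xFE213ED3 − 2^32 = -31375661.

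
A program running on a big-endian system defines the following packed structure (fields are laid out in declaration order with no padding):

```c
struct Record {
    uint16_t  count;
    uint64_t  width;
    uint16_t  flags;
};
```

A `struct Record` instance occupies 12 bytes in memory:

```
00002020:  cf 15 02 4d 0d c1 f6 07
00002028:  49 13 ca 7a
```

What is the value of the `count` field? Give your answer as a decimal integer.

`count` is the first field, at byte offset 0, occupying 2 bytes.
Bytes at offsets 0..1: CF 15.
Big-endian: lowest address holds the most-significant byte.
The bytes are already most-significant first: 0xCF15.
0xCF15 = 53013.

53013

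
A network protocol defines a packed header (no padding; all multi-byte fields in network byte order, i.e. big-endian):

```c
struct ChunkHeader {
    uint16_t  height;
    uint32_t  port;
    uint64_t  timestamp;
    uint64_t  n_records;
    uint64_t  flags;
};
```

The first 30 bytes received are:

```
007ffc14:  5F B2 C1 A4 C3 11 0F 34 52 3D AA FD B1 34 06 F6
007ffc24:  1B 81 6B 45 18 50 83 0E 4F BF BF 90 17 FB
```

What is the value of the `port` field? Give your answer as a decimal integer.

`port` follows `height` (2 bytes), so it starts at byte offset 2 and occupies 4 bytes.
Bytes at offsets 2..5: C1 A4 C3 11.
Big-endian: lowest address holds the most-significant byte.
The bytes are already most-significant first: 0xC1A4C311.
0xC1A4C311 = 3248800529.

3248800529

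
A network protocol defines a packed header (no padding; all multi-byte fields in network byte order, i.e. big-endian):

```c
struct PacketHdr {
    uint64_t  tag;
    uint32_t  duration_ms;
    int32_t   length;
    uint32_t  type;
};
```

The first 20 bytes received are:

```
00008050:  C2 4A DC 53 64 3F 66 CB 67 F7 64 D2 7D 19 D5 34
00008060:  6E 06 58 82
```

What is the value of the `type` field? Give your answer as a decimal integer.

`type` follows `tag` (8 B), `duration_ms` (4 B), `length` (4 B), so it starts at offset 8 + 4 + 4 = 16 and occupies 4 bytes.
Bytes at offsets 16..19: 6E 06 58 82.
In big-endian order the high byte comes first in memory.
The bytes are already most-significant first: 0x6E065882.
0x6E065882 = 1845909634.

1845909634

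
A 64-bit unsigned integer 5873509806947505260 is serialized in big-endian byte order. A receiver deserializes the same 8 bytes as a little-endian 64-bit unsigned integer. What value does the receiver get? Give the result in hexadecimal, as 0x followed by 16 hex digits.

5873509806947505260 in 64-bit hexadecimal is 0x5182E60CDBE1146C.
Stored big-endian, the bytes at ascending addresses are 51 82 E6 0C DB E1 14 6C.
Read back as little-endian, the first byte is least significant, giving 0x6C14E1DB0CE68251.

0x6C14E1DB0CE68251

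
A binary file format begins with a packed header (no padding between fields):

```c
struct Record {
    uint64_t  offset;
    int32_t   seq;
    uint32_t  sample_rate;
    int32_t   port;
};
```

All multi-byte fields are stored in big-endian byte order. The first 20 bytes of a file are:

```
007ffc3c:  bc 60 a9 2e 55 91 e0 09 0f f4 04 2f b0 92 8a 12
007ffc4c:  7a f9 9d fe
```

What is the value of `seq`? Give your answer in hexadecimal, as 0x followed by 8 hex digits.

`seq` follows `offset` (8 bytes), so it starts at byte offset 8 and occupies 4 bytes.
Bytes at offsets 8..11: 0F F4 04 2F.
Big-endian stores the most-significant byte at the lowest address.
The bytes are already most-significant first: 0x0FF4042F.

0x0FF4042F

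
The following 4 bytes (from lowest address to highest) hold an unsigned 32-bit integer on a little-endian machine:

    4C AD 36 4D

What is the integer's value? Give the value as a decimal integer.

Little-endian: lowest address holds the least-significant byte.
Reassemble most-significant byte first: 4D 36 AD 4C → 0x4D36AD4C.
0x4D36AD4C = 1295428940.

1295428940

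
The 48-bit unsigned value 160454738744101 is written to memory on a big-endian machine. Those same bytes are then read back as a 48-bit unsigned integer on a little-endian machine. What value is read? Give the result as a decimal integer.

160454738744101 in 48-bit hexadecimal is 0x91EEC7B49325.
Stored big-endian, the bytes at ascending addresses are 91 EE C7 B4 93 25.
Read back as little-endian, the first byte is least significant, giving 0x2593B4C7EE91.
0x2593B4C7EE91 = 41316323421841.

41316323421841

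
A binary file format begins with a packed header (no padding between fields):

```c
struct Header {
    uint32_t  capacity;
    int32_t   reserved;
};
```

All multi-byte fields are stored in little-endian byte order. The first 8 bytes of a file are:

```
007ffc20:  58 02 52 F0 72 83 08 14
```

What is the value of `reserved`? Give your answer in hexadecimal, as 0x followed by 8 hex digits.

0x14088372

`reserved` follows `capacity` (4 bytes), so it starts at byte offset 4 and occupies 4 bytes.
Bytes at offsets 4..7: 72 83 08 14.
In little-endian order the low byte comes first in memory.
Reassemble most-significant byte first: 14 08 83 72 → 0x14088372.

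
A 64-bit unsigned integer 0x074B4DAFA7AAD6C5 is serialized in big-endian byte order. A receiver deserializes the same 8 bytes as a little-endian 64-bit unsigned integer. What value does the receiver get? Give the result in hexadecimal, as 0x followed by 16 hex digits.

0xC5D6AAA7AF4D4B07

Stored big-endian, the bytes at ascending addresses are 07 4B 4D AF A7 AA D6 C5.
Read back as little-endian, the first byte is least significant, giving 0xC5D6AAA7AF4D4B07.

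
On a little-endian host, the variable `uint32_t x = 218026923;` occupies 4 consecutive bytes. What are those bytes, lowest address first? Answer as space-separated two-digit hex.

AB D3 FE 0C

218026923 in hexadecimal, padded to 32 bits, is 0x0CFED3AB.
Split into bytes (most-significant first): 0C FE D3 AB.
Little-endian: lowest address holds the least-significant byte.
So at ascending addresses the bytes are AB D3 FE 0C.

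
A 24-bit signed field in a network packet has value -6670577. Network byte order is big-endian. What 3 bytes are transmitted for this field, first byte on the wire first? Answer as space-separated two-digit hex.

9A 37 0F

Two's complement of -6670577 in 24 bits: 6670577 = 0x65C8F1; invert → 0x9A370E; add 1 → 0x9A370F.
Split into bytes (most-significant first): 9A 37 0F.
Big-endian stores the most-significant byte at the lowest address.
So the memory order matches the most-significant-first order: 9A 37 0F.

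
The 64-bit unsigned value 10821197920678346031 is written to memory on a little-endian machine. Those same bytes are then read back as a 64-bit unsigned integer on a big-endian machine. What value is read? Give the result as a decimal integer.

10821197920678346031 in 64-bit hexadecimal is 0x962C9E2CFA3A7D2F.
Stored little-endian, the bytes at ascending addresses are 2F 7D 3A FA 2C 9E 2C 96.
Read back as big-endian, the last byte is least significant, giving 0x2F7D3AFA2C9E2C96.
0x2F7D3AFA2C9E2C96 = 3421956138036243606.

3421956138036243606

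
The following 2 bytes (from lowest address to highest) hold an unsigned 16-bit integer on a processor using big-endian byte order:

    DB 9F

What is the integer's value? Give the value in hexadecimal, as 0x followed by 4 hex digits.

0xDB9F

Big-endian: lowest address holds the most-significant byte.
The bytes are already most-significant first: 0xDB9F.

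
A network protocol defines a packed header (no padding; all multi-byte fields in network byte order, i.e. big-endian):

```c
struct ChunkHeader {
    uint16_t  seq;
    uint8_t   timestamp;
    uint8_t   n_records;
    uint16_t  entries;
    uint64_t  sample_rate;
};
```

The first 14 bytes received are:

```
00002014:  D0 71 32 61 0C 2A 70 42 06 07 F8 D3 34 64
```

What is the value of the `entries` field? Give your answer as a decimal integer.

3114

`entries` follows `seq` (2 B), `timestamp` (1 B), `n_records` (1 B), so it starts at offset 2 + 1 + 1 = 4 and occupies 2 bytes.
Bytes at offsets 4..5: 0C 2A.
Big-endian: lowest address holds the most-significant byte.
The bytes are already most-significant first: 0x0C2A.
0x0C2A = 3114.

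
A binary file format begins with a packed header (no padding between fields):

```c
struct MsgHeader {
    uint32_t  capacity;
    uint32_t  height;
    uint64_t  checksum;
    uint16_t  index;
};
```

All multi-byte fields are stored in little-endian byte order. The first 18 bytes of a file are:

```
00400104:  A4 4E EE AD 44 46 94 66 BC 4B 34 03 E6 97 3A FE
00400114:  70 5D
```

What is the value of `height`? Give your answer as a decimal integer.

`height` follows `capacity` (4 bytes), so it starts at byte offset 4 and occupies 4 bytes.
Bytes at offsets 4..7: 44 46 94 66.
Little-endian: lowest address holds the least-significant byte.
Reassemble most-significant byte first: 66 94 46 44 → 0x66944644.
0x66944644 = 1720993348.

1720993348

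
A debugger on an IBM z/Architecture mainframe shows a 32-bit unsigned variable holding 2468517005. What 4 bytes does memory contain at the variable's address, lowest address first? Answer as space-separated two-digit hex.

2468517005 in hexadecimal, padded to 32 bits, is 0x9322948D.
Split into bytes (most-significant first): 93 22 94 8D.
In big-endian order the high byte comes first in memory.
So the memory order matches the most-significant-first order: 93 22 94 8D.

93 22 94 8D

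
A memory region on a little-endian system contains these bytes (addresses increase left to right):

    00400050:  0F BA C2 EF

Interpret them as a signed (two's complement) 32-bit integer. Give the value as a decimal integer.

In little-endian order the low byte comes first in memory.
Reassemble most-significant byte first: EF C2 BA 0F → 0xEFC2BA0F.
Top bit is set, so as a signed 32-bit value this is 0xEFC2BA0F − 2^32 = -272451057.

-272451057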